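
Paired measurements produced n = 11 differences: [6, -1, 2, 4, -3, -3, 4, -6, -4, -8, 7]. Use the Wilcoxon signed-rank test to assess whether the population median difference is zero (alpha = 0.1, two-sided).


Step 1: Drop any zero differences (none here) and take |d_i|.
|d| = [6, 1, 2, 4, 3, 3, 4, 6, 4, 8, 7]
Step 2: Midrank |d_i| (ties get averaged ranks).
ranks: |6|->8.5, |1|->1, |2|->2, |4|->6, |3|->3.5, |3|->3.5, |4|->6, |6|->8.5, |4|->6, |8|->11, |7|->10
Step 3: Attach original signs; sum ranks with positive sign and with negative sign.
W+ = 8.5 + 2 + 6 + 6 + 10 = 32.5
W- = 1 + 3.5 + 3.5 + 8.5 + 6 + 11 = 33.5
(Check: W+ + W- = 66 should equal n(n+1)/2 = 66.)
Step 4: Test statistic W = min(W+, W-) = 32.5.
Step 5: Ties in |d|, so use the tie-corrected normal approximation.
        E[W] = n(n+1)/4 = 11*12/4 = 33.
        Tie groups: |d|=3 (t=2), |d|=4 (t=3), |d|=6 (t=2); sum(t^3 - t) = 36.
        Var[W] = n(n+1)(2n+1)/24 - sum(t^3-t)/48 = 3036/24 - 36/48 = 125.75.
        z = (W - E[W]) / sqrt(Var[W]) = (32.5 - 33) / 11.2138 = -0.0446.
        Two-sided p = 2*Phi(z) = 0.964436.
Step 6: alpha = 0.1. fail to reject H0.

W+ = 32.5, W- = 33.5, W = min = 32.5, p = 0.964436, fail to reject H0.


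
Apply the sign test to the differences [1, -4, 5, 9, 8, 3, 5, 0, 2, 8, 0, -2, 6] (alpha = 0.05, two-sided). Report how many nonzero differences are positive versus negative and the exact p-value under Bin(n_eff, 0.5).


Step 1: Discard zero differences. Original n = 13; n_eff = number of nonzero differences = 11.
Nonzero differences (with sign): +1, -4, +5, +9, +8, +3, +5, +2, +8, -2, +6
Step 2: Count signs: positive = 9, negative = 2.
Step 3: Under H0: P(positive) = 0.5, so the number of positives S ~ Bin(11, 0.5).
Step 4: Two-sided exact p-value = sum of Bin(11,0.5) probabilities at or below the observed probability = 0.065430.
Step 5: alpha = 0.05. fail to reject H0.

n_eff = 11, pos = 9, neg = 2, p = 0.065430, fail to reject H0.


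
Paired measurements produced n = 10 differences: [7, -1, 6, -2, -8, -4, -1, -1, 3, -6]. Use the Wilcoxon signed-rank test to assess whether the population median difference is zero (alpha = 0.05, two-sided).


Step 1: Drop any zero differences (none here) and take |d_i|.
|d| = [7, 1, 6, 2, 8, 4, 1, 1, 3, 6]
Step 2: Midrank |d_i| (ties get averaged ranks).
ranks: |7|->9, |1|->2, |6|->7.5, |2|->4, |8|->10, |4|->6, |1|->2, |1|->2, |3|->5, |6|->7.5
Step 3: Attach original signs; sum ranks with positive sign and with negative sign.
W+ = 9 + 7.5 + 5 = 21.5
W- = 2 + 4 + 10 + 6 + 2 + 2 + 7.5 = 33.5
(Check: W+ + W- = 55 should equal n(n+1)/2 = 55.)
Step 4: Test statistic W = min(W+, W-) = 21.5.
Step 5: Ties in |d|, so use the tie-corrected normal approximation.
        E[W] = n(n+1)/4 = 10*11/4 = 27.5.
        Tie groups: |d|=1 (t=3), |d|=6 (t=2); sum(t^3 - t) = 30.
        Var[W] = n(n+1)(2n+1)/24 - sum(t^3-t)/48 = 2310/24 - 30/48 = 95.625.
        z = (W - E[W]) / sqrt(Var[W]) = (21.5 - 27.5) / 9.7788 = -0.6136.
        Two-sided p = 2*Phi(z) = 0.539498.
Step 6: alpha = 0.05. fail to reject H0.

W+ = 21.5, W- = 33.5, W = min = 21.5, p = 0.539498, fail to reject H0.


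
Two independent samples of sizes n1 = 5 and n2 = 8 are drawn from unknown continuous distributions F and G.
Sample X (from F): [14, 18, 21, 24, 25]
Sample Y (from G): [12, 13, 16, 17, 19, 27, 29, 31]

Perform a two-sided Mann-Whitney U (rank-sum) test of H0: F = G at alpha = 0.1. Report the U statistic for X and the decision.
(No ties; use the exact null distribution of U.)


Step 1: Combine and sort all 13 observations; assign midranks.
sorted (value, group): (12,Y), (13,Y), (14,X), (16,Y), (17,Y), (18,X), (19,Y), (21,X), (24,X), (25,X), (27,Y), (29,Y), (31,Y)
ranks: 12->1, 13->2, 14->3, 16->4, 17->5, 18->6, 19->7, 21->8, 24->9, 25->10, 27->11, 29->12, 31->13
Step 2: Rank sum for X: R1 = 3 + 6 + 8 + 9 + 10 = 36.
Step 3: U_X = R1 - n1(n1+1)/2 = 36 - 5*6/2 = 36 - 15 = 21.
       U_Y = n1*n2 - U_X = 40 - 21 = 19.
Step 4: No ties, so the exact null distribution of U (based on enumerating the C(13,5) = 1287 equally likely rank assignments) gives the two-sided p-value.
Step 5: p-value = 0.943279; compare to alpha = 0.1. fail to reject H0.

U_X = 21, p = 0.943279, fail to reject H0 at alpha = 0.1.


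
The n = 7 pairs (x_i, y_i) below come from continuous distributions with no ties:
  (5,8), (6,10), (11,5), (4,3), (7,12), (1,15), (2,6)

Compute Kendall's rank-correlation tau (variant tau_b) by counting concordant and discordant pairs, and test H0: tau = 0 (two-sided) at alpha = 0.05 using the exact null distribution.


Step 1: Enumerate the 21 unordered pairs (i,j) with i<j and classify each by sign(x_j-x_i) * sign(y_j-y_i).
  (1,2):dx=+1,dy=+2->C; (1,3):dx=+6,dy=-3->D; (1,4):dx=-1,dy=-5->C; (1,5):dx=+2,dy=+4->C
  (1,6):dx=-4,dy=+7->D; (1,7):dx=-3,dy=-2->C; (2,3):dx=+5,dy=-5->D; (2,4):dx=-2,dy=-7->C
  (2,5):dx=+1,dy=+2->C; (2,6):dx=-5,dy=+5->D; (2,7):dx=-4,dy=-4->C; (3,4):dx=-7,dy=-2->C
  (3,5):dx=-4,dy=+7->D; (3,6):dx=-10,dy=+10->D; (3,7):dx=-9,dy=+1->D; (4,5):dx=+3,dy=+9->C
  (4,6):dx=-3,dy=+12->D; (4,7):dx=-2,dy=+3->D; (5,6):dx=-6,dy=+3->D; (5,7):dx=-5,dy=-6->C
  (6,7):dx=+1,dy=-9->D
Step 2: C = 10, D = 11, total pairs = 21.
Step 3: tau = (C - D)/(n(n-1)/2) = (10 - 11)/21 = -0.047619.
Step 4: Exact two-sided p-value (enumerate n! = 5040 permutations of y under H0): p = 1.000000.
Step 5: alpha = 0.05. fail to reject H0.

tau_b = -0.0476 (C=10, D=11), p = 1.000000, fail to reject H0.


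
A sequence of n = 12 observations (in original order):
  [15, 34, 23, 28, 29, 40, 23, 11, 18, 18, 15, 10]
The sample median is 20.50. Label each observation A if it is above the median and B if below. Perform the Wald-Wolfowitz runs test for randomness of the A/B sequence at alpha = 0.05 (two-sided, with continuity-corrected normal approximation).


Step 1: Compute median = 20.50; label A = above, B = below.
Labels in order: BAAAAAABBBBB  (n_A = 6, n_B = 6)
Step 2: Count runs R = 3.
Step 3: Under H0 (random ordering), E[R] = 2*n_A*n_B/(n_A+n_B) + 1 = 2*6*6/12 + 1 = 7.0000.
        Var[R] = 2*n_A*n_B*(2*n_A*n_B - n_A - n_B) / ((n_A+n_B)^2 * (n_A+n_B-1)) = 4320/1584 = 2.7273.
        SD[R] = 1.6514.
Step 4: Continuity-corrected z = (R + 0.5 - E[R]) / SD[R] = (3 + 0.5 - 7.0000) / 1.6514 = -2.1194.
Step 5: Two-sided p-value via normal approximation = 2*(1 - Phi(|z|)) = 0.034060.
Step 6: alpha = 0.05. reject H0.

R = 3, z = -2.1194, p = 0.034060, reject H0.


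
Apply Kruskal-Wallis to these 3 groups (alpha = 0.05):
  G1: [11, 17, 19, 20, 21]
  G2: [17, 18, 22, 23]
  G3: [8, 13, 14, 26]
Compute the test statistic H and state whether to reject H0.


Step 1: Combine all N = 13 observations and assign midranks.
sorted (value, group, rank): (8,G3,1), (11,G1,2), (13,G3,3), (14,G3,4), (17,G1,5.5), (17,G2,5.5), (18,G2,7), (19,G1,8), (20,G1,9), (21,G1,10), (22,G2,11), (23,G2,12), (26,G3,13)
Step 2: Sum ranks within each group.
R_1 = 34.5 (n_1 = 5)
R_2 = 35.5 (n_2 = 4)
R_3 = 21 (n_3 = 4)
Step 3: H = 12/(N(N+1)) * sum(R_i^2/n_i) - 3(N+1)
     = 12/(13*14) * (34.5^2/5 + 35.5^2/4 + 21^2/4) - 3*14
     = 0.065934 * 663.362 - 42
     = 1.738187.
Step 4: Ties present; correction factor C = 1 - 6/(13^3 - 13) = 0.997253. Corrected H = 1.738187 / 0.997253 = 1.742975.
Step 5: Under H0, H ~ chi^2(2); p-value = 0.418329.
Step 6: alpha = 0.05. fail to reject H0.

H = 1.7430, df = 2, p = 0.418329, fail to reject H0.


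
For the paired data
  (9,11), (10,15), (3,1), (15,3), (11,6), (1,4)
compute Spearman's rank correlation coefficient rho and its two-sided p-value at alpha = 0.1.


Step 1: Rank x and y separately (midranks; no ties here).
rank(x): 9->3, 10->4, 3->2, 15->6, 11->5, 1->1
rank(y): 11->5, 15->6, 1->1, 3->2, 6->4, 4->3
Step 2: d_i = R_x(i) - R_y(i); compute d_i^2.
  (3-5)^2=4, (4-6)^2=4, (2-1)^2=1, (6-2)^2=16, (5-4)^2=1, (1-3)^2=4
sum(d^2) = 30.
Step 3: rho = 1 - 6*30 / (6*(6^2 - 1)) = 1 - 180/210 = 0.142857.
Step 4: Under H0, t = rho * sqrt((n-2)/(1-rho^2)) = 0.2887 ~ t(4).
Step 5: Two-sided p-value from the t-distribution with 4 df = 0.787172.
Step 6: alpha = 0.1. fail to reject H0.

rho = 0.1429, p = 0.787172, fail to reject H0 at alpha = 0.1.


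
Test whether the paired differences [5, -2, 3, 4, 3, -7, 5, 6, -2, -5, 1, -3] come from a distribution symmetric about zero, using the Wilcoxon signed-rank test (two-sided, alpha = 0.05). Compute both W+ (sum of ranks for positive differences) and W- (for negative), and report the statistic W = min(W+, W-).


Step 1: Drop any zero differences (none here) and take |d_i|.
|d| = [5, 2, 3, 4, 3, 7, 5, 6, 2, 5, 1, 3]
Step 2: Midrank |d_i| (ties get averaged ranks).
ranks: |5|->9, |2|->2.5, |3|->5, |4|->7, |3|->5, |7|->12, |5|->9, |6|->11, |2|->2.5, |5|->9, |1|->1, |3|->5
Step 3: Attach original signs; sum ranks with positive sign and with negative sign.
W+ = 9 + 5 + 7 + 5 + 9 + 11 + 1 = 47
W- = 2.5 + 12 + 2.5 + 9 + 5 = 31
(Check: W+ + W- = 78 should equal n(n+1)/2 = 78.)
Step 4: Test statistic W = min(W+, W-) = 31.
Step 5: Ties in |d|, so use the tie-corrected normal approximation.
        E[W] = n(n+1)/4 = 12*13/4 = 39.
        Tie groups: |d|=2 (t=2), |d|=3 (t=3), |d|=5 (t=3); sum(t^3 - t) = 54.
        Var[W] = n(n+1)(2n+1)/24 - sum(t^3-t)/48 = 3900/24 - 54/48 = 161.375.
        z = (W - E[W]) / sqrt(Var[W]) = (31 - 39) / 12.7033 = -0.6298.
        Two-sided p = 2*Phi(z) = 0.528855.
Step 6: alpha = 0.05. fail to reject H0.

W+ = 47, W- = 31, W = min = 31, p = 0.528855, fail to reject H0.


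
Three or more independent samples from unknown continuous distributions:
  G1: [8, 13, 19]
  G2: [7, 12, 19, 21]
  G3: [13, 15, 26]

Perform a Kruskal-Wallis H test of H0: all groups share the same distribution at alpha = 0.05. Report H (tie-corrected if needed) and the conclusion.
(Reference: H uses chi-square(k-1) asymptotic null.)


Step 1: Combine all N = 10 observations and assign midranks.
sorted (value, group, rank): (7,G2,1), (8,G1,2), (12,G2,3), (13,G1,4.5), (13,G3,4.5), (15,G3,6), (19,G1,7.5), (19,G2,7.5), (21,G2,9), (26,G3,10)
Step 2: Sum ranks within each group.
R_1 = 14 (n_1 = 3)
R_2 = 20.5 (n_2 = 4)
R_3 = 20.5 (n_3 = 3)
Step 3: H = 12/(N(N+1)) * sum(R_i^2/n_i) - 3(N+1)
     = 12/(10*11) * (14^2/3 + 20.5^2/4 + 20.5^2/3) - 3*11
     = 0.109091 * 310.479 - 33
     = 0.870455.
Step 4: Ties present; correction factor C = 1 - 12/(10^3 - 10) = 0.987879. Corrected H = 0.870455 / 0.987879 = 0.881135.
Step 5: Under H0, H ~ chi^2(2); p-value = 0.643671.
Step 6: alpha = 0.05. fail to reject H0.

H = 0.8811, df = 2, p = 0.643671, fail to reject H0.


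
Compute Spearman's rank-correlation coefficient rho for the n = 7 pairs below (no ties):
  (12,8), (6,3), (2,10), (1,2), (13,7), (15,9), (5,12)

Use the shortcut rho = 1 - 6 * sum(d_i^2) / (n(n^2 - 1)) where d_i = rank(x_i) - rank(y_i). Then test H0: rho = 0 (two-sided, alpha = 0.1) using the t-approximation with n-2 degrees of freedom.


Step 1: Rank x and y separately (midranks; no ties here).
rank(x): 12->5, 6->4, 2->2, 1->1, 13->6, 15->7, 5->3
rank(y): 8->4, 3->2, 10->6, 2->1, 7->3, 9->5, 12->7
Step 2: d_i = R_x(i) - R_y(i); compute d_i^2.
  (5-4)^2=1, (4-2)^2=4, (2-6)^2=16, (1-1)^2=0, (6-3)^2=9, (7-5)^2=4, (3-7)^2=16
sum(d^2) = 50.
Step 3: rho = 1 - 6*50 / (7*(7^2 - 1)) = 1 - 300/336 = 0.107143.
Step 4: Under H0, t = rho * sqrt((n-2)/(1-rho^2)) = 0.2410 ~ t(5).
Step 5: Two-sided p-value from the t-distribution with 5 df = 0.819151.
Step 6: alpha = 0.1. fail to reject H0.

rho = 0.1071, p = 0.819151, fail to reject H0 at alpha = 0.1.


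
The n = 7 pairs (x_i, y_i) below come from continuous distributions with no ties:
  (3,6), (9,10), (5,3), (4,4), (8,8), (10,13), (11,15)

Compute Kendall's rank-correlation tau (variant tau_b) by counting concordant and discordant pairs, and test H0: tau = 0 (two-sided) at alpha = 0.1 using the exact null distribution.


Step 1: Enumerate the 21 unordered pairs (i,j) with i<j and classify each by sign(x_j-x_i) * sign(y_j-y_i).
  (1,2):dx=+6,dy=+4->C; (1,3):dx=+2,dy=-3->D; (1,4):dx=+1,dy=-2->D; (1,5):dx=+5,dy=+2->C
  (1,6):dx=+7,dy=+7->C; (1,7):dx=+8,dy=+9->C; (2,3):dx=-4,dy=-7->C; (2,4):dx=-5,dy=-6->C
  (2,5):dx=-1,dy=-2->C; (2,6):dx=+1,dy=+3->C; (2,7):dx=+2,dy=+5->C; (3,4):dx=-1,dy=+1->D
  (3,5):dx=+3,dy=+5->C; (3,6):dx=+5,dy=+10->C; (3,7):dx=+6,dy=+12->C; (4,5):dx=+4,dy=+4->C
  (4,6):dx=+6,dy=+9->C; (4,7):dx=+7,dy=+11->C; (5,6):dx=+2,dy=+5->C; (5,7):dx=+3,dy=+7->C
  (6,7):dx=+1,dy=+2->C
Step 2: C = 18, D = 3, total pairs = 21.
Step 3: tau = (C - D)/(n(n-1)/2) = (18 - 3)/21 = 0.714286.
Step 4: Exact two-sided p-value (enumerate n! = 5040 permutations of y under H0): p = 0.030159.
Step 5: alpha = 0.1. reject H0.

tau_b = 0.7143 (C=18, D=3), p = 0.030159, reject H0.


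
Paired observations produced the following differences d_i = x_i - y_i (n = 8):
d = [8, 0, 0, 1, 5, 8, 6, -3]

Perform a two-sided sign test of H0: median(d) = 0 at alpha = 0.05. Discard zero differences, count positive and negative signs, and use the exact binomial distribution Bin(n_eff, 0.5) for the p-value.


Step 1: Discard zero differences. Original n = 8; n_eff = number of nonzero differences = 6.
Nonzero differences (with sign): +8, +1, +5, +8, +6, -3
Step 2: Count signs: positive = 5, negative = 1.
Step 3: Under H0: P(positive) = 0.5, so the number of positives S ~ Bin(6, 0.5).
Step 4: Two-sided exact p-value = sum of Bin(6,0.5) probabilities at or below the observed probability = 0.218750.
Step 5: alpha = 0.05. fail to reject H0.

n_eff = 6, pos = 5, neg = 1, p = 0.218750, fail to reject H0.


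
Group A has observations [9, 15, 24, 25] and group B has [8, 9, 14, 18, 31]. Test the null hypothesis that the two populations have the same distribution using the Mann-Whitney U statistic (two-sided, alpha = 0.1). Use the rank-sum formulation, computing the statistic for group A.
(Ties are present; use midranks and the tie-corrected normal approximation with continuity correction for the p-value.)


Step 1: Combine and sort all 9 observations; assign midranks.
sorted (value, group): (8,Y), (9,X), (9,Y), (14,Y), (15,X), (18,Y), (24,X), (25,X), (31,Y)
ranks: 8->1, 9->2.5, 9->2.5, 14->4, 15->5, 18->6, 24->7, 25->8, 31->9
Step 2: Rank sum for X: R1 = 2.5 + 5 + 7 + 8 = 22.5.
Step 3: U_X = R1 - n1(n1+1)/2 = 22.5 - 4*5/2 = 22.5 - 10 = 12.5.
       U_Y = n1*n2 - U_X = 20 - 12.5 = 7.5.
Step 4: Ties are present, so use the tie-corrected normal approximation (with continuity correction) for the p-value.
Step 5: p-value = 0.622753; compare to alpha = 0.1. fail to reject H0.

U_X = 12.5, p = 0.622753, fail to reject H0 at alpha = 0.1.


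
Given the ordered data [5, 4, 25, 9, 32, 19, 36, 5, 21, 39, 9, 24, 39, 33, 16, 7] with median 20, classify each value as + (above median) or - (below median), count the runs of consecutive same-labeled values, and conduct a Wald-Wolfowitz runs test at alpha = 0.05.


Step 1: Compute median = 20; label A = above, B = below.
Labels in order: BBABABABAABAAABB  (n_A = 8, n_B = 8)
Step 2: Count runs R = 11.
Step 3: Under H0 (random ordering), E[R] = 2*n_A*n_B/(n_A+n_B) + 1 = 2*8*8/16 + 1 = 9.0000.
        Var[R] = 2*n_A*n_B*(2*n_A*n_B - n_A - n_B) / ((n_A+n_B)^2 * (n_A+n_B-1)) = 14336/3840 = 3.7333.
        SD[R] = 1.9322.
Step 4: Continuity-corrected z = (R - 0.5 - E[R]) / SD[R] = (11 - 0.5 - 9.0000) / 1.9322 = 0.7763.
Step 5: Two-sided p-value via normal approximation = 2*(1 - Phi(|z|)) = 0.437558.
Step 6: alpha = 0.05. fail to reject H0.

R = 11, z = 0.7763, p = 0.437558, fail to reject H0.


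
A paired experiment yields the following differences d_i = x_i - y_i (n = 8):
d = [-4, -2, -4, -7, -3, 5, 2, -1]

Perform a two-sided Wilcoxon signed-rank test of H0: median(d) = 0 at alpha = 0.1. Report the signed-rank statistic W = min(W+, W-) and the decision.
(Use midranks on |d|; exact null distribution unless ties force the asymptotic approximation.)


Step 1: Drop any zero differences (none here) and take |d_i|.
|d| = [4, 2, 4, 7, 3, 5, 2, 1]
Step 2: Midrank |d_i| (ties get averaged ranks).
ranks: |4|->5.5, |2|->2.5, |4|->5.5, |7|->8, |3|->4, |5|->7, |2|->2.5, |1|->1
Step 3: Attach original signs; sum ranks with positive sign and with negative sign.
W+ = 7 + 2.5 = 9.5
W- = 5.5 + 2.5 + 5.5 + 8 + 4 + 1 = 26.5
(Check: W+ + W- = 36 should equal n(n+1)/2 = 36.)
Step 4: Test statistic W = min(W+, W-) = 9.5.
Step 5: Ties in |d|, so use the tie-corrected normal approximation.
        E[W] = n(n+1)/4 = 8*9/4 = 18.
        Tie groups: |d|=2 (t=2), |d|=4 (t=2); sum(t^3 - t) = 12.
        Var[W] = n(n+1)(2n+1)/24 - sum(t^3-t)/48 = 1224/24 - 12/48 = 50.75.
        z = (W - E[W]) / sqrt(Var[W]) = (9.5 - 18) / 7.1239 = -1.1932.
        Two-sided p = 2*Phi(z) = 0.232804.
Step 6: alpha = 0.1. fail to reject H0.

W+ = 9.5, W- = 26.5, W = min = 9.5, p = 0.232804, fail to reject H0.


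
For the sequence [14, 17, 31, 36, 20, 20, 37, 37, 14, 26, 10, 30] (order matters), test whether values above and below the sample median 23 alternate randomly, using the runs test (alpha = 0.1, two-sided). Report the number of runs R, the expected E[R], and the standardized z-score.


Step 1: Compute median = 23; label A = above, B = below.
Labels in order: BBAABBAABABA  (n_A = 6, n_B = 6)
Step 2: Count runs R = 8.
Step 3: Under H0 (random ordering), E[R] = 2*n_A*n_B/(n_A+n_B) + 1 = 2*6*6/12 + 1 = 7.0000.
        Var[R] = 2*n_A*n_B*(2*n_A*n_B - n_A - n_B) / ((n_A+n_B)^2 * (n_A+n_B-1)) = 4320/1584 = 2.7273.
        SD[R] = 1.6514.
Step 4: Continuity-corrected z = (R - 0.5 - E[R]) / SD[R] = (8 - 0.5 - 7.0000) / 1.6514 = 0.3028.
Step 5: Two-sided p-value via normal approximation = 2*(1 - Phi(|z|)) = 0.762069.
Step 6: alpha = 0.1. fail to reject H0.

R = 8, z = 0.3028, p = 0.762069, fail to reject H0.


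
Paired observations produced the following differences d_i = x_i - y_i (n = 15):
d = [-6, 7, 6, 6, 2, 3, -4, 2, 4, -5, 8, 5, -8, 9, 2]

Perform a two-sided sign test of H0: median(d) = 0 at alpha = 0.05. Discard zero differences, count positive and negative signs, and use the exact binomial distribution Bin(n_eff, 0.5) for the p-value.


Step 1: Discard zero differences. Original n = 15; n_eff = number of nonzero differences = 15.
Nonzero differences (with sign): -6, +7, +6, +6, +2, +3, -4, +2, +4, -5, +8, +5, -8, +9, +2
Step 2: Count signs: positive = 11, negative = 4.
Step 3: Under H0: P(positive) = 0.5, so the number of positives S ~ Bin(15, 0.5).
Step 4: Two-sided exact p-value = sum of Bin(15,0.5) probabilities at or below the observed probability = 0.118469.
Step 5: alpha = 0.05. fail to reject H0.

n_eff = 15, pos = 11, neg = 4, p = 0.118469, fail to reject H0.


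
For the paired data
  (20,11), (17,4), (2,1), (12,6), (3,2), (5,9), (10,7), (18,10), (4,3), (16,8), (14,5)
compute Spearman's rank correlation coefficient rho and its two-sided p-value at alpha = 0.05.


Step 1: Rank x and y separately (midranks; no ties here).
rank(x): 20->11, 17->9, 2->1, 12->6, 3->2, 5->4, 10->5, 18->10, 4->3, 16->8, 14->7
rank(y): 11->11, 4->4, 1->1, 6->6, 2->2, 9->9, 7->7, 10->10, 3->3, 8->8, 5->5
Step 2: d_i = R_x(i) - R_y(i); compute d_i^2.
  (11-11)^2=0, (9-4)^2=25, (1-1)^2=0, (6-6)^2=0, (2-2)^2=0, (4-9)^2=25, (5-7)^2=4, (10-10)^2=0, (3-3)^2=0, (8-8)^2=0, (7-5)^2=4
sum(d^2) = 58.
Step 3: rho = 1 - 6*58 / (11*(11^2 - 1)) = 1 - 348/1320 = 0.736364.
Step 4: Under H0, t = rho * sqrt((n-2)/(1-rho^2)) = 3.2651 ~ t(9).
Step 5: Two-sided p-value from the t-distribution with 9 df = 0.009760.
Step 6: alpha = 0.05. reject H0.

rho = 0.7364, p = 0.009760, reject H0 at alpha = 0.05.


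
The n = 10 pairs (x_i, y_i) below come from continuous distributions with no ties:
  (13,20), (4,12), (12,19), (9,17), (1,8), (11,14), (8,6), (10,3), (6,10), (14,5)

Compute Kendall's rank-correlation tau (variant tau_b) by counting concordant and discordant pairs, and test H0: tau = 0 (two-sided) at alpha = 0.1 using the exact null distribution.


Step 1: Enumerate the 45 unordered pairs (i,j) with i<j and classify each by sign(x_j-x_i) * sign(y_j-y_i).
  (1,2):dx=-9,dy=-8->C; (1,3):dx=-1,dy=-1->C; (1,4):dx=-4,dy=-3->C; (1,5):dx=-12,dy=-12->C
  (1,6):dx=-2,dy=-6->C; (1,7):dx=-5,dy=-14->C; (1,8):dx=-3,dy=-17->C; (1,9):dx=-7,dy=-10->C
  (1,10):dx=+1,dy=-15->D; (2,3):dx=+8,dy=+7->C; (2,4):dx=+5,dy=+5->C; (2,5):dx=-3,dy=-4->C
  (2,6):dx=+7,dy=+2->C; (2,7):dx=+4,dy=-6->D; (2,8):dx=+6,dy=-9->D; (2,9):dx=+2,dy=-2->D
  (2,10):dx=+10,dy=-7->D; (3,4):dx=-3,dy=-2->C; (3,5):dx=-11,dy=-11->C; (3,6):dx=-1,dy=-5->C
  (3,7):dx=-4,dy=-13->C; (3,8):dx=-2,dy=-16->C; (3,9):dx=-6,dy=-9->C; (3,10):dx=+2,dy=-14->D
  (4,5):dx=-8,dy=-9->C; (4,6):dx=+2,dy=-3->D; (4,7):dx=-1,dy=-11->C; (4,8):dx=+1,dy=-14->D
  (4,9):dx=-3,dy=-7->C; (4,10):dx=+5,dy=-12->D; (5,6):dx=+10,dy=+6->C; (5,7):dx=+7,dy=-2->D
  (5,8):dx=+9,dy=-5->D; (5,9):dx=+5,dy=+2->C; (5,10):dx=+13,dy=-3->D; (6,7):dx=-3,dy=-8->C
  (6,8):dx=-1,dy=-11->C; (6,9):dx=-5,dy=-4->C; (6,10):dx=+3,dy=-9->D; (7,8):dx=+2,dy=-3->D
  (7,9):dx=-2,dy=+4->D; (7,10):dx=+6,dy=-1->D; (8,9):dx=-4,dy=+7->D; (8,10):dx=+4,dy=+2->C
  (9,10):dx=+8,dy=-5->D
Step 2: C = 27, D = 18, total pairs = 45.
Step 3: tau = (C - D)/(n(n-1)/2) = (27 - 18)/45 = 0.200000.
Step 4: Exact two-sided p-value (enumerate n! = 3628800 permutations of y under H0): p = 0.484313.
Step 5: alpha = 0.1. fail to reject H0.

tau_b = 0.2000 (C=27, D=18), p = 0.484313, fail to reject H0.


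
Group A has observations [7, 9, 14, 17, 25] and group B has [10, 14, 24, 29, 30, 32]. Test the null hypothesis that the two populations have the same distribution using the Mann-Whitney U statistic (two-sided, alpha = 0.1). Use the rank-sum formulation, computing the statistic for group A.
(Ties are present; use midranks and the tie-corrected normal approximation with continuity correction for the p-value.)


Step 1: Combine and sort all 11 observations; assign midranks.
sorted (value, group): (7,X), (9,X), (10,Y), (14,X), (14,Y), (17,X), (24,Y), (25,X), (29,Y), (30,Y), (32,Y)
ranks: 7->1, 9->2, 10->3, 14->4.5, 14->4.5, 17->6, 24->7, 25->8, 29->9, 30->10, 32->11
Step 2: Rank sum for X: R1 = 1 + 2 + 4.5 + 6 + 8 = 21.5.
Step 3: U_X = R1 - n1(n1+1)/2 = 21.5 - 5*6/2 = 21.5 - 15 = 6.5.
       U_Y = n1*n2 - U_X = 30 - 6.5 = 23.5.
Step 4: Ties are present, so use the tie-corrected normal approximation (with continuity correction) for the p-value.
Step 5: p-value = 0.143215; compare to alpha = 0.1. fail to reject H0.

U_X = 6.5, p = 0.143215, fail to reject H0 at alpha = 0.1.


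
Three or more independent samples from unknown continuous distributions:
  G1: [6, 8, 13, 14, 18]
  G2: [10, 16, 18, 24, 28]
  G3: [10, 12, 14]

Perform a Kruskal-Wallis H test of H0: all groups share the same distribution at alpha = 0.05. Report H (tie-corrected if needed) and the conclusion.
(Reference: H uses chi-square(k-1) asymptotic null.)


Step 1: Combine all N = 13 observations and assign midranks.
sorted (value, group, rank): (6,G1,1), (8,G1,2), (10,G2,3.5), (10,G3,3.5), (12,G3,5), (13,G1,6), (14,G1,7.5), (14,G3,7.5), (16,G2,9), (18,G1,10.5), (18,G2,10.5), (24,G2,12), (28,G2,13)
Step 2: Sum ranks within each group.
R_1 = 27 (n_1 = 5)
R_2 = 48 (n_2 = 5)
R_3 = 16 (n_3 = 3)
Step 3: H = 12/(N(N+1)) * sum(R_i^2/n_i) - 3(N+1)
     = 12/(13*14) * (27^2/5 + 48^2/5 + 16^2/3) - 3*14
     = 0.065934 * 691.933 - 42
     = 3.621978.
Step 4: Ties present; correction factor C = 1 - 18/(13^3 - 13) = 0.991758. Corrected H = 3.621978 / 0.991758 = 3.652078.
Step 5: Under H0, H ~ chi^2(2); p-value = 0.161050.
Step 6: alpha = 0.05. fail to reject H0.

H = 3.6521, df = 2, p = 0.161050, fail to reject H0.


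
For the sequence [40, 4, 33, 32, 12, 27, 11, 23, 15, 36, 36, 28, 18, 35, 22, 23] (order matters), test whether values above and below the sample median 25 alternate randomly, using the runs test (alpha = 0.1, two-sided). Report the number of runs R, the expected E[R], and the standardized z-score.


Step 1: Compute median = 25; label A = above, B = below.
Labels in order: ABAABABBBAAABABB  (n_A = 8, n_B = 8)
Step 2: Count runs R = 10.
Step 3: Under H0 (random ordering), E[R] = 2*n_A*n_B/(n_A+n_B) + 1 = 2*8*8/16 + 1 = 9.0000.
        Var[R] = 2*n_A*n_B*(2*n_A*n_B - n_A - n_B) / ((n_A+n_B)^2 * (n_A+n_B-1)) = 14336/3840 = 3.7333.
        SD[R] = 1.9322.
Step 4: Continuity-corrected z = (R - 0.5 - E[R]) / SD[R] = (10 - 0.5 - 9.0000) / 1.9322 = 0.2588.
Step 5: Two-sided p-value via normal approximation = 2*(1 - Phi(|z|)) = 0.795809.
Step 6: alpha = 0.1. fail to reject H0.

R = 10, z = 0.2588, p = 0.795809, fail to reject H0.


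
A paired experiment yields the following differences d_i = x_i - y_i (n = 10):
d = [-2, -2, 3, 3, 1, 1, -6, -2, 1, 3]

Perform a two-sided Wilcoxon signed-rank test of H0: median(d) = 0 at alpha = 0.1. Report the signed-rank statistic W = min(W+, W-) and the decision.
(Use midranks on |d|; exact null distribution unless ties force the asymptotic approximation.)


Step 1: Drop any zero differences (none here) and take |d_i|.
|d| = [2, 2, 3, 3, 1, 1, 6, 2, 1, 3]
Step 2: Midrank |d_i| (ties get averaged ranks).
ranks: |2|->5, |2|->5, |3|->8, |3|->8, |1|->2, |1|->2, |6|->10, |2|->5, |1|->2, |3|->8
Step 3: Attach original signs; sum ranks with positive sign and with negative sign.
W+ = 8 + 8 + 2 + 2 + 2 + 8 = 30
W- = 5 + 5 + 10 + 5 = 25
(Check: W+ + W- = 55 should equal n(n+1)/2 = 55.)
Step 4: Test statistic W = min(W+, W-) = 25.
Step 5: Ties in |d|, so use the tie-corrected normal approximation.
        E[W] = n(n+1)/4 = 10*11/4 = 27.5.
        Tie groups: |d|=1 (t=3), |d|=2 (t=3), |d|=3 (t=3); sum(t^3 - t) = 72.
        Var[W] = n(n+1)(2n+1)/24 - sum(t^3-t)/48 = 2310/24 - 72/48 = 94.75.
        z = (W - E[W]) / sqrt(Var[W]) = (25 - 27.5) / 9.7340 = -0.2568.
        Two-sided p = 2*Phi(z) = 0.797308.
Step 6: alpha = 0.1. fail to reject H0.

W+ = 30, W- = 25, W = min = 25, p = 0.797308, fail to reject H0.


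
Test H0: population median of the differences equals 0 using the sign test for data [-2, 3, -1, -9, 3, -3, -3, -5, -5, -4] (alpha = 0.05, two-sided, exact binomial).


Step 1: Discard zero differences. Original n = 10; n_eff = number of nonzero differences = 10.
Nonzero differences (with sign): -2, +3, -1, -9, +3, -3, -3, -5, -5, -4
Step 2: Count signs: positive = 2, negative = 8.
Step 3: Under H0: P(positive) = 0.5, so the number of positives S ~ Bin(10, 0.5).
Step 4: Two-sided exact p-value = sum of Bin(10,0.5) probabilities at or below the observed probability = 0.109375.
Step 5: alpha = 0.05. fail to reject H0.

n_eff = 10, pos = 2, neg = 8, p = 0.109375, fail to reject H0.


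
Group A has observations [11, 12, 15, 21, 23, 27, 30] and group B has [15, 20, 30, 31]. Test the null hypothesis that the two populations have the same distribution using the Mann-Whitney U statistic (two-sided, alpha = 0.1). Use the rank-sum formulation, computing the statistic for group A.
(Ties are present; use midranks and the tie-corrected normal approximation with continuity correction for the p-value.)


Step 1: Combine and sort all 11 observations; assign midranks.
sorted (value, group): (11,X), (12,X), (15,X), (15,Y), (20,Y), (21,X), (23,X), (27,X), (30,X), (30,Y), (31,Y)
ranks: 11->1, 12->2, 15->3.5, 15->3.5, 20->5, 21->6, 23->7, 27->8, 30->9.5, 30->9.5, 31->11
Step 2: Rank sum for X: R1 = 1 + 2 + 3.5 + 6 + 7 + 8 + 9.5 = 37.
Step 3: U_X = R1 - n1(n1+1)/2 = 37 - 7*8/2 = 37 - 28 = 9.
       U_Y = n1*n2 - U_X = 28 - 9 = 19.
Step 4: Ties are present, so use the tie-corrected normal approximation (with continuity correction) for the p-value.
Step 5: p-value = 0.392932; compare to alpha = 0.1. fail to reject H0.

U_X = 9, p = 0.392932, fail to reject H0 at alpha = 0.1.


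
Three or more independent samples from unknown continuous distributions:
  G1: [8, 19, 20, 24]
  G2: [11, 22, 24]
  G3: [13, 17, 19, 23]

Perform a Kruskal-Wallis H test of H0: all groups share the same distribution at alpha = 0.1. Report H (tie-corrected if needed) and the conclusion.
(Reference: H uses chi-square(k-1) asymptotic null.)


Step 1: Combine all N = 11 observations and assign midranks.
sorted (value, group, rank): (8,G1,1), (11,G2,2), (13,G3,3), (17,G3,4), (19,G1,5.5), (19,G3,5.5), (20,G1,7), (22,G2,8), (23,G3,9), (24,G1,10.5), (24,G2,10.5)
Step 2: Sum ranks within each group.
R_1 = 24 (n_1 = 4)
R_2 = 20.5 (n_2 = 3)
R_3 = 21.5 (n_3 = 4)
Step 3: H = 12/(N(N+1)) * sum(R_i^2/n_i) - 3(N+1)
     = 12/(11*12) * (24^2/4 + 20.5^2/3 + 21.5^2/4) - 3*12
     = 0.090909 * 399.646 - 36
     = 0.331439.
Step 4: Ties present; correction factor C = 1 - 12/(11^3 - 11) = 0.990909. Corrected H = 0.331439 / 0.990909 = 0.334480.
Step 5: Under H0, H ~ chi^2(2); p-value = 0.845996.
Step 6: alpha = 0.1. fail to reject H0.

H = 0.3345, df = 2, p = 0.845996, fail to reject H0.


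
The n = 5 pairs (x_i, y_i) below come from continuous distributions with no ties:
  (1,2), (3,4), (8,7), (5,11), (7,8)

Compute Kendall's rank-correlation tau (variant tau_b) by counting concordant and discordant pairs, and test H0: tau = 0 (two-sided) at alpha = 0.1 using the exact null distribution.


Step 1: Enumerate the 10 unordered pairs (i,j) with i<j and classify each by sign(x_j-x_i) * sign(y_j-y_i).
  (1,2):dx=+2,dy=+2->C; (1,3):dx=+7,dy=+5->C; (1,4):dx=+4,dy=+9->C; (1,5):dx=+6,dy=+6->C
  (2,3):dx=+5,dy=+3->C; (2,4):dx=+2,dy=+7->C; (2,5):dx=+4,dy=+4->C; (3,4):dx=-3,dy=+4->D
  (3,5):dx=-1,dy=+1->D; (4,5):dx=+2,dy=-3->D
Step 2: C = 7, D = 3, total pairs = 10.
Step 3: tau = (C - D)/(n(n-1)/2) = (7 - 3)/10 = 0.400000.
Step 4: Exact two-sided p-value (enumerate n! = 120 permutations of y under H0): p = 0.483333.
Step 5: alpha = 0.1. fail to reject H0.

tau_b = 0.4000 (C=7, D=3), p = 0.483333, fail to reject H0.


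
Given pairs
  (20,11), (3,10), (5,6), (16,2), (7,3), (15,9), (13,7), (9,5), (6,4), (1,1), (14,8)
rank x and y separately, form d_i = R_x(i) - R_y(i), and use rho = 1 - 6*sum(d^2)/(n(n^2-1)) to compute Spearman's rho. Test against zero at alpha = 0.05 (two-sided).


Step 1: Rank x and y separately (midranks; no ties here).
rank(x): 20->11, 3->2, 5->3, 16->10, 7->5, 15->9, 13->7, 9->6, 6->4, 1->1, 14->8
rank(y): 11->11, 10->10, 6->6, 2->2, 3->3, 9->9, 7->7, 5->5, 4->4, 1->1, 8->8
Step 2: d_i = R_x(i) - R_y(i); compute d_i^2.
  (11-11)^2=0, (2-10)^2=64, (3-6)^2=9, (10-2)^2=64, (5-3)^2=4, (9-9)^2=0, (7-7)^2=0, (6-5)^2=1, (4-4)^2=0, (1-1)^2=0, (8-8)^2=0
sum(d^2) = 142.
Step 3: rho = 1 - 6*142 / (11*(11^2 - 1)) = 1 - 852/1320 = 0.354545.
Step 4: Under H0, t = rho * sqrt((n-2)/(1-rho^2)) = 1.1375 ~ t(9).
Step 5: Two-sided p-value from the t-distribution with 9 df = 0.284693.
Step 6: alpha = 0.05. fail to reject H0.

rho = 0.3545, p = 0.284693, fail to reject H0 at alpha = 0.05.


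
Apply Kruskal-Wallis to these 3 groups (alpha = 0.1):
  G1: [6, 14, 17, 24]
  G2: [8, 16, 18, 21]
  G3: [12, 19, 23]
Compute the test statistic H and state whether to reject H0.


Step 1: Combine all N = 11 observations and assign midranks.
sorted (value, group, rank): (6,G1,1), (8,G2,2), (12,G3,3), (14,G1,4), (16,G2,5), (17,G1,6), (18,G2,7), (19,G3,8), (21,G2,9), (23,G3,10), (24,G1,11)
Step 2: Sum ranks within each group.
R_1 = 22 (n_1 = 4)
R_2 = 23 (n_2 = 4)
R_3 = 21 (n_3 = 3)
Step 3: H = 12/(N(N+1)) * sum(R_i^2/n_i) - 3(N+1)
     = 12/(11*12) * (22^2/4 + 23^2/4 + 21^2/3) - 3*12
     = 0.090909 * 400.25 - 36
     = 0.386364.
Step 4: No ties, so H is used without correction.
Step 5: Under H0, H ~ chi^2(2); p-value = 0.824332.
Step 6: alpha = 0.1. fail to reject H0.

H = 0.3864, df = 2, p = 0.824332, fail to reject H0.


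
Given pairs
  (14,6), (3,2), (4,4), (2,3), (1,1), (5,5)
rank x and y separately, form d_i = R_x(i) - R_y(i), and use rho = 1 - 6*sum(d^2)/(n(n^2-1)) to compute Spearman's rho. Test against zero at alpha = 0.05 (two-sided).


Step 1: Rank x and y separately (midranks; no ties here).
rank(x): 14->6, 3->3, 4->4, 2->2, 1->1, 5->5
rank(y): 6->6, 2->2, 4->4, 3->3, 1->1, 5->5
Step 2: d_i = R_x(i) - R_y(i); compute d_i^2.
  (6-6)^2=0, (3-2)^2=1, (4-4)^2=0, (2-3)^2=1, (1-1)^2=0, (5-5)^2=0
sum(d^2) = 2.
Step 3: rho = 1 - 6*2 / (6*(6^2 - 1)) = 1 - 12/210 = 0.942857.
Step 4: Under H0, t = rho * sqrt((n-2)/(1-rho^2)) = 5.6595 ~ t(4).
Step 5: Two-sided p-value from the t-distribution with 4 df = 0.004805.
Step 6: alpha = 0.05. reject H0.

rho = 0.9429, p = 0.004805, reject H0 at alpha = 0.05.


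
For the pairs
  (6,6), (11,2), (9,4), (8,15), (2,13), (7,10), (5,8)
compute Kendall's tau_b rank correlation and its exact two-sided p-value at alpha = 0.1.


Step 1: Enumerate the 21 unordered pairs (i,j) with i<j and classify each by sign(x_j-x_i) * sign(y_j-y_i).
  (1,2):dx=+5,dy=-4->D; (1,3):dx=+3,dy=-2->D; (1,4):dx=+2,dy=+9->C; (1,5):dx=-4,dy=+7->D
  (1,6):dx=+1,dy=+4->C; (1,7):dx=-1,dy=+2->D; (2,3):dx=-2,dy=+2->D; (2,4):dx=-3,dy=+13->D
  (2,5):dx=-9,dy=+11->D; (2,6):dx=-4,dy=+8->D; (2,7):dx=-6,dy=+6->D; (3,4):dx=-1,dy=+11->D
  (3,5):dx=-7,dy=+9->D; (3,6):dx=-2,dy=+6->D; (3,7):dx=-4,dy=+4->D; (4,5):dx=-6,dy=-2->C
  (4,6):dx=-1,dy=-5->C; (4,7):dx=-3,dy=-7->C; (5,6):dx=+5,dy=-3->D; (5,7):dx=+3,dy=-5->D
  (6,7):dx=-2,dy=-2->C
Step 2: C = 6, D = 15, total pairs = 21.
Step 3: tau = (C - D)/(n(n-1)/2) = (6 - 15)/21 = -0.428571.
Step 4: Exact two-sided p-value (enumerate n! = 5040 permutations of y under H0): p = 0.238889.
Step 5: alpha = 0.1. fail to reject H0.

tau_b = -0.4286 (C=6, D=15), p = 0.238889, fail to reject H0.


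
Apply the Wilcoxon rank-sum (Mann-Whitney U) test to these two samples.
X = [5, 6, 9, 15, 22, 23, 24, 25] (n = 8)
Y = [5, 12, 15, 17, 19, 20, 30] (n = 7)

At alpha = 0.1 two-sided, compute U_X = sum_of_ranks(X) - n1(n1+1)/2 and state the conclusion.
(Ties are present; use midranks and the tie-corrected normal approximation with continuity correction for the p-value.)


Step 1: Combine and sort all 15 observations; assign midranks.
sorted (value, group): (5,X), (5,Y), (6,X), (9,X), (12,Y), (15,X), (15,Y), (17,Y), (19,Y), (20,Y), (22,X), (23,X), (24,X), (25,X), (30,Y)
ranks: 5->1.5, 5->1.5, 6->3, 9->4, 12->5, 15->6.5, 15->6.5, 17->8, 19->9, 20->10, 22->11, 23->12, 24->13, 25->14, 30->15
Step 2: Rank sum for X: R1 = 1.5 + 3 + 4 + 6.5 + 11 + 12 + 13 + 14 = 65.
Step 3: U_X = R1 - n1(n1+1)/2 = 65 - 8*9/2 = 65 - 36 = 29.
       U_Y = n1*n2 - U_X = 56 - 29 = 27.
Step 4: Ties are present, so use the tie-corrected normal approximation (with continuity correction) for the p-value.
Step 5: p-value = 0.953775; compare to alpha = 0.1. fail to reject H0.

U_X = 29, p = 0.953775, fail to reject H0 at alpha = 0.1.


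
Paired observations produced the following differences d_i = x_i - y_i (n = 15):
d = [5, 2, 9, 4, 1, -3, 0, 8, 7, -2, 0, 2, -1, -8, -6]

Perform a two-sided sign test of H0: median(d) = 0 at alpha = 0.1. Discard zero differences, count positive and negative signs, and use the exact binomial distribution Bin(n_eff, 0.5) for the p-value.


Step 1: Discard zero differences. Original n = 15; n_eff = number of nonzero differences = 13.
Nonzero differences (with sign): +5, +2, +9, +4, +1, -3, +8, +7, -2, +2, -1, -8, -6
Step 2: Count signs: positive = 8, negative = 5.
Step 3: Under H0: P(positive) = 0.5, so the number of positives S ~ Bin(13, 0.5).
Step 4: Two-sided exact p-value = sum of Bin(13,0.5) probabilities at or below the observed probability = 0.581055.
Step 5: alpha = 0.1. fail to reject H0.

n_eff = 13, pos = 8, neg = 5, p = 0.581055, fail to reject H0.


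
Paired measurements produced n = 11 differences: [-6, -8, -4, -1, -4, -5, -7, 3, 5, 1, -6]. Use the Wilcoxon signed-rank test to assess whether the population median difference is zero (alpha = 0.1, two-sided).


Step 1: Drop any zero differences (none here) and take |d_i|.
|d| = [6, 8, 4, 1, 4, 5, 7, 3, 5, 1, 6]
Step 2: Midrank |d_i| (ties get averaged ranks).
ranks: |6|->8.5, |8|->11, |4|->4.5, |1|->1.5, |4|->4.5, |5|->6.5, |7|->10, |3|->3, |5|->6.5, |1|->1.5, |6|->8.5
Step 3: Attach original signs; sum ranks with positive sign and with negative sign.
W+ = 3 + 6.5 + 1.5 = 11
W- = 8.5 + 11 + 4.5 + 1.5 + 4.5 + 6.5 + 10 + 8.5 = 55
(Check: W+ + W- = 66 should equal n(n+1)/2 = 66.)
Step 4: Test statistic W = min(W+, W-) = 11.
Step 5: Ties in |d|, so use the tie-corrected normal approximation.
        E[W] = n(n+1)/4 = 11*12/4 = 33.
        Tie groups: |d|=1 (t=2), |d|=4 (t=2), |d|=5 (t=2), |d|=6 (t=2); sum(t^3 - t) = 24.
        Var[W] = n(n+1)(2n+1)/24 - sum(t^3-t)/48 = 3036/24 - 24/48 = 126.
        z = (W - E[W]) / sqrt(Var[W]) = (11 - 33) / 11.2250 = -1.9599.
        Two-sided p = 2*Phi(z) = 0.050006.
Step 6: alpha = 0.1. reject H0.

W+ = 11, W- = 55, W = min = 11, p = 0.050006, reject H0.


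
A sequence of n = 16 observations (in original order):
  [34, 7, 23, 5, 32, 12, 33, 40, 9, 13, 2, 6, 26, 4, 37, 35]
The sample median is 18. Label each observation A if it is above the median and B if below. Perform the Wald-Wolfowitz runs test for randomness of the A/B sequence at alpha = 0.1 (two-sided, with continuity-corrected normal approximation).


Step 1: Compute median = 18; label A = above, B = below.
Labels in order: ABABABAABBBBABAA  (n_A = 8, n_B = 8)
Step 2: Count runs R = 11.
Step 3: Under H0 (random ordering), E[R] = 2*n_A*n_B/(n_A+n_B) + 1 = 2*8*8/16 + 1 = 9.0000.
        Var[R] = 2*n_A*n_B*(2*n_A*n_B - n_A - n_B) / ((n_A+n_B)^2 * (n_A+n_B-1)) = 14336/3840 = 3.7333.
        SD[R] = 1.9322.
Step 4: Continuity-corrected z = (R - 0.5 - E[R]) / SD[R] = (11 - 0.5 - 9.0000) / 1.9322 = 0.7763.
Step 5: Two-sided p-value via normal approximation = 2*(1 - Phi(|z|)) = 0.437558.
Step 6: alpha = 0.1. fail to reject H0.

R = 11, z = 0.7763, p = 0.437558, fail to reject H0.


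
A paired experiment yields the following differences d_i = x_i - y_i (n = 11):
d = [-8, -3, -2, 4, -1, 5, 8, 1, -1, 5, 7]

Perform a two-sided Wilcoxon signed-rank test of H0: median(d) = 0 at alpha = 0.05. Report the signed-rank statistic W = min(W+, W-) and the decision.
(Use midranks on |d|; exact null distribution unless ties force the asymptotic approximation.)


Step 1: Drop any zero differences (none here) and take |d_i|.
|d| = [8, 3, 2, 4, 1, 5, 8, 1, 1, 5, 7]
Step 2: Midrank |d_i| (ties get averaged ranks).
ranks: |8|->10.5, |3|->5, |2|->4, |4|->6, |1|->2, |5|->7.5, |8|->10.5, |1|->2, |1|->2, |5|->7.5, |7|->9
Step 3: Attach original signs; sum ranks with positive sign and with negative sign.
W+ = 6 + 7.5 + 10.5 + 2 + 7.5 + 9 = 42.5
W- = 10.5 + 5 + 4 + 2 + 2 = 23.5
(Check: W+ + W- = 66 should equal n(n+1)/2 = 66.)
Step 4: Test statistic W = min(W+, W-) = 23.5.
Step 5: Ties in |d|, so use the tie-corrected normal approximation.
        E[W] = n(n+1)/4 = 11*12/4 = 33.
        Tie groups: |d|=1 (t=3), |d|=5 (t=2), |d|=8 (t=2); sum(t^3 - t) = 36.
        Var[W] = n(n+1)(2n+1)/24 - sum(t^3-t)/48 = 3036/24 - 36/48 = 125.75.
        z = (W - E[W]) / sqrt(Var[W]) = (23.5 - 33) / 11.2138 = -0.8472.
        Two-sided p = 2*Phi(z) = 0.396901.
Step 6: alpha = 0.05. fail to reject H0.

W+ = 42.5, W- = 23.5, W = min = 23.5, p = 0.396901, fail to reject H0.


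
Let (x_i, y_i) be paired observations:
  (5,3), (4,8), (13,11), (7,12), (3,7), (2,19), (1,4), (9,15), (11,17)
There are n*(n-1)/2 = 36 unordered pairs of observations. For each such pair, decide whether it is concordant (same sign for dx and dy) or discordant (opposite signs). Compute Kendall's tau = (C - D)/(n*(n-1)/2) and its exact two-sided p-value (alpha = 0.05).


Step 1: Enumerate the 36 unordered pairs (i,j) with i<j and classify each by sign(x_j-x_i) * sign(y_j-y_i).
  (1,2):dx=-1,dy=+5->D; (1,3):dx=+8,dy=+8->C; (1,4):dx=+2,dy=+9->C; (1,5):dx=-2,dy=+4->D
  (1,6):dx=-3,dy=+16->D; (1,7):dx=-4,dy=+1->D; (1,8):dx=+4,dy=+12->C; (1,9):dx=+6,dy=+14->C
  (2,3):dx=+9,dy=+3->C; (2,4):dx=+3,dy=+4->C; (2,5):dx=-1,dy=-1->C; (2,6):dx=-2,dy=+11->D
  (2,7):dx=-3,dy=-4->C; (2,8):dx=+5,dy=+7->C; (2,9):dx=+7,dy=+9->C; (3,4):dx=-6,dy=+1->D
  (3,5):dx=-10,dy=-4->C; (3,6):dx=-11,dy=+8->D; (3,7):dx=-12,dy=-7->C; (3,8):dx=-4,dy=+4->D
  (3,9):dx=-2,dy=+6->D; (4,5):dx=-4,dy=-5->C; (4,6):dx=-5,dy=+7->D; (4,7):dx=-6,dy=-8->C
  (4,8):dx=+2,dy=+3->C; (4,9):dx=+4,dy=+5->C; (5,6):dx=-1,dy=+12->D; (5,7):dx=-2,dy=-3->C
  (5,8):dx=+6,dy=+8->C; (5,9):dx=+8,dy=+10->C; (6,7):dx=-1,dy=-15->C; (6,8):dx=+7,dy=-4->D
  (6,9):dx=+9,dy=-2->D; (7,8):dx=+8,dy=+11->C; (7,9):dx=+10,dy=+13->C; (8,9):dx=+2,dy=+2->C
Step 2: C = 23, D = 13, total pairs = 36.
Step 3: tau = (C - D)/(n(n-1)/2) = (23 - 13)/36 = 0.277778.
Step 4: Exact two-sided p-value (enumerate n! = 362880 permutations of y under H0): p = 0.358488.
Step 5: alpha = 0.05. fail to reject H0.

tau_b = 0.2778 (C=23, D=13), p = 0.358488, fail to reject H0.


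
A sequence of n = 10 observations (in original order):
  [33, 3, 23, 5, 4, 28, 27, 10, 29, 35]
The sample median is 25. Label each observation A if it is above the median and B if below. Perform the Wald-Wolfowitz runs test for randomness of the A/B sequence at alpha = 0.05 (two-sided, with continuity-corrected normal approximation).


Step 1: Compute median = 25; label A = above, B = below.
Labels in order: ABBBBAABAA  (n_A = 5, n_B = 5)
Step 2: Count runs R = 5.
Step 3: Under H0 (random ordering), E[R] = 2*n_A*n_B/(n_A+n_B) + 1 = 2*5*5/10 + 1 = 6.0000.
        Var[R] = 2*n_A*n_B*(2*n_A*n_B - n_A - n_B) / ((n_A+n_B)^2 * (n_A+n_B-1)) = 2000/900 = 2.2222.
        SD[R] = 1.4907.
Step 4: Continuity-corrected z = (R + 0.5 - E[R]) / SD[R] = (5 + 0.5 - 6.0000) / 1.4907 = -0.3354.
Step 5: Two-sided p-value via normal approximation = 2*(1 - Phi(|z|)) = 0.737316.
Step 6: alpha = 0.05. fail to reject H0.

R = 5, z = -0.3354, p = 0.737316, fail to reject H0.
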